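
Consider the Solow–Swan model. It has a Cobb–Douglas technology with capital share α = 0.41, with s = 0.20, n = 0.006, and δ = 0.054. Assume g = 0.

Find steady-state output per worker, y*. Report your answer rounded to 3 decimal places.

y* ≈ 2.309

Steady state requires s·f(k) = (n + δ)·k, i.e. s·k^α = (n + δ)·k.
Dividing both sides by k: k^(1−α) = s / (n + δ).
k^0.59 = 0.20 / (0.006 + 0.054) = 0.20 / 0.060 = 3.3333
k* = 3.3333^(1/0.59) ≈ 7.6953
y* = (k*)^α = 7.6953^0.41 ≈ 2.3086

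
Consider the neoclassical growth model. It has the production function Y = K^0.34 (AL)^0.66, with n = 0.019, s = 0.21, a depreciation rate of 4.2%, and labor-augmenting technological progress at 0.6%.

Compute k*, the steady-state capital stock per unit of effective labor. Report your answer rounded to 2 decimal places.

k* = 5.65

At the steady state, Δk = 0, so s·k^α = (n + g + δ)·k.
Rearranging, k^(1−α) = s / (n + g + δ).
k^0.66 = 0.21 / (0.019 + 0.006 + 0.042) = 0.21 / 0.067 = 3.1343
k* = 3.1343^(1/0.66) ≈ 5.6458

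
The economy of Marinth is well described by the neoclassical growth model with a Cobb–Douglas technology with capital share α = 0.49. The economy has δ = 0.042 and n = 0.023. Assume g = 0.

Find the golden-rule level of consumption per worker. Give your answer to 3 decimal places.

At the golden rule, f'(k) = n + δ, so α·k^(α−1) = n + δ and k_gold = (α/(n + δ))^(1/(1−α)).
k_gold = (0.49/0.065)^(1/0.51) = 7.5385^1.9608 ≈ 52.5025
c_gold = f(k_gold) − (n + δ)·k_gold = 6.9645 − 0.065×52.5025 ≈ 3.5518

c_gold ≈ 3.552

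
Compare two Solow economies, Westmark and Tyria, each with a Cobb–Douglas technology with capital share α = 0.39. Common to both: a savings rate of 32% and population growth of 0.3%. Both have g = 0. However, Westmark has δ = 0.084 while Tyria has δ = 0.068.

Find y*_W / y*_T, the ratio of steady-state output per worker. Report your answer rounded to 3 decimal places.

Steady-state y* = [s/(n + δ)]^(α/(1−α)), so the ratio is [ (s_W/(n + δ)_W) / (s_T/(n + δ)_T) ]^0.6393.
s_W/(n + δ)_W = 0.32/0.087 = 3.6782; s_T/(n + δ)_T = 0.32/0.071 = 4.5070.
Ratio = (3.6782/4.5070)^0.6393 = 0.8161^0.6393 ≈ 0.8782

ratio ≈ 0.878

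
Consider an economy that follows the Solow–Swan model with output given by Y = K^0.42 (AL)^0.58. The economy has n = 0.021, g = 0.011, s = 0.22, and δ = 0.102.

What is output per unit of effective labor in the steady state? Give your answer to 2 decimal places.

y* ≈ 1.43

At the steady state, Δk = 0, so s·k^α = (n + g + δ)·k.
Dividing both sides by k: k^(1−α) = s / (n + g + δ).
k^0.58 = 0.22 / (0.021 + 0.011 + 0.102) = 0.22 / 0.134 = 1.6418
k* = 1.6418^(1/0.58) ≈ 2.3509
y* = (k*)^α = 2.3509^0.42 ≈ 1.4319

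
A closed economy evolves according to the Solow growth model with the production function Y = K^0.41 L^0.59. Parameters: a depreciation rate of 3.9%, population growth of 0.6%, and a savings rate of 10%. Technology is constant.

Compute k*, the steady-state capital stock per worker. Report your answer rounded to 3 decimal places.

k* = 3.871

Steady state requires s·f(k) = (n + δ)·k, i.e. s·k^α = (n + δ)·k.
Rearranging, k^(1−α) = s / (n + δ).
k^0.59 = 0.10 / (0.006 + 0.039) = 0.10 / 0.045 = 2.2222
k* = 2.2222^(1/0.59) ≈ 3.8705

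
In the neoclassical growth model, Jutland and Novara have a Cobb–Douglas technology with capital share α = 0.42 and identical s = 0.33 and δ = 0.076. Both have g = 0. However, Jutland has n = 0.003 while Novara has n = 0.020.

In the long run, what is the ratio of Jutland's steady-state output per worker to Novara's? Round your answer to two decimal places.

Steady-state y* = [s/(n + δ)]^(α/(1−α)), so the ratio is [ (s_J/(n + δ)_J) / (s_N/(n + δ)_N) ]^0.7241.
s_J/(n + δ)_J = 0.33/0.079 = 4.1772; s_N/(n + δ)_N = 0.33/0.096 = 3.4375.
Ratio = (4.1772/3.4375)^0.7241 = 1.2152^0.7241 ≈ 1.1516

ratio ≈ 1.15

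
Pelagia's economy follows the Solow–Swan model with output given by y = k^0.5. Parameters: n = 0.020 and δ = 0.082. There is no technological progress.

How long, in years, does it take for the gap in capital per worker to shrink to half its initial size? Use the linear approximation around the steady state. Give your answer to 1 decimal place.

t_½ ≈ 13.6 years

Near the steady state the convergence rate is λ = (1 − α)(n + δ).
λ = (1 − 0.5) × 0.102 = 0.5 × 0.102 = 0.0510
Half-life = ln 2 / λ = 0.6931 / 0.0510 ≈ 13.59 years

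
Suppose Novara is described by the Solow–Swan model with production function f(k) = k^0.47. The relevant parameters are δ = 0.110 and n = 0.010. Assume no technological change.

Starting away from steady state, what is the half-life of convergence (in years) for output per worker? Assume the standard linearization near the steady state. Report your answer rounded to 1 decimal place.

half-life ≈ 10.9 years

Near the steady state the convergence rate is λ = (1 − α)(n + δ).
λ = (1 − 0.47) × 0.120 = 0.53 × 0.120 = 0.0636
Half-life = ln 2 / λ = 0.6931 / 0.0636 ≈ 10.90 years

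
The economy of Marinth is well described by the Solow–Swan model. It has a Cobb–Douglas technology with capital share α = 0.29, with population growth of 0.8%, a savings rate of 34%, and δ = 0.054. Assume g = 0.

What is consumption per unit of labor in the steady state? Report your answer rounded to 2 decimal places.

c* = 1.32

At the steady state, Δk = 0, so s·k^α = (n + δ)·k.
Dividing both sides by k: k^(1−α) = s / (n + δ).
k^0.71 = 0.34 / (0.008 + 0.054) = 0.34 / 0.062 = 5.4839
k* = 5.4839^(1/0.71) ≈ 10.9893
y* = (k*)^α = 10.9893^0.29 ≈ 2.0039
c* = (1 − s)·y* = (1 − 0.34) × 2.0039 ≈ 1.3226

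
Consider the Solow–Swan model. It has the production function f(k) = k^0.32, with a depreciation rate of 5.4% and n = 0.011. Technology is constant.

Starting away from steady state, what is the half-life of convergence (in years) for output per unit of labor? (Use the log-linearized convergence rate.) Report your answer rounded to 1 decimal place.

about 15.7 years

Near the steady state the convergence rate is λ = (1 − α)(n + δ).
λ = (1 − 0.32) × 0.065 = 0.68 × 0.065 = 0.0442
Half-life = ln 2 / λ = 0.6931 / 0.0442 ≈ 15.68 years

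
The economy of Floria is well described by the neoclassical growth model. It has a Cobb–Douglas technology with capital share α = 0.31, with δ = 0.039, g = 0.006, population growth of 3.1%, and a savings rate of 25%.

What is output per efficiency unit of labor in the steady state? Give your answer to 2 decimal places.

y* ≈ 1.71

At the steady state, Δk = 0, so s·k^α = (n + g + δ)·k.
Rearranging, k^(1−α) = s / (n + g + δ).
k^0.69 = 0.25 / (0.031 + 0.006 + 0.039) = 0.25 / 0.076 = 3.2895
k* = 3.2895^(1/0.69) ≈ 5.6165
y* = (k*)^α = 5.6165^0.31 ≈ 1.7074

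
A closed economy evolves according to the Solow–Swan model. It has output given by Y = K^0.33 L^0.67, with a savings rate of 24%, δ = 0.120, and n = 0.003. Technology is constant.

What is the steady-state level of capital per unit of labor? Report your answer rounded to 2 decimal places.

Steady state requires s·f(k) = (n + δ)·k, i.e. s·k^α = (n + δ)·k.
Rearranging, k^(1−α) = s / (n + δ).
k^0.67 = 0.24 / (0.003 + 0.120) = 0.24 / 0.123 = 1.9512
k* = 1.9512^(1/0.67) ≈ 2.7120

k* = 2.71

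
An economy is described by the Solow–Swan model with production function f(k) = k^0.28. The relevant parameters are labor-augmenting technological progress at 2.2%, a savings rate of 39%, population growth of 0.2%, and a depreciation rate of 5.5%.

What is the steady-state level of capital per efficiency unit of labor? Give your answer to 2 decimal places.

Steady state requires s·f(k) = (n + g + δ)·k, i.e. s·k^α = (n + g + δ)·k.
Dividing both sides by k: k^(1−α) = s / (n + g + δ).
k^0.72 = 0.39 / (0.002 + 0.022 + 0.055) = 0.39 / 0.079 = 4.9367
k* = 4.9367^(1/0.72) ≈ 9.1856

k* ≈ 9.19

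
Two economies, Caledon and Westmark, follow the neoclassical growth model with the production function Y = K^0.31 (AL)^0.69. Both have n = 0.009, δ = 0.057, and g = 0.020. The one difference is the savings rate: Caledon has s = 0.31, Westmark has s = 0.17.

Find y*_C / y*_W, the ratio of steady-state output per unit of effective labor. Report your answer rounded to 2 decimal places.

Steady-state y* = [s/(n + g + δ)]^(α/(1−α)), so the ratio is [ (s_C/(n + g + δ)_C) / (s_W/(n + g + δ)_W) ]^0.4493.
s_C/(n + g + δ)_C = 0.31/0.086 = 3.6047; s_W/(n + g + δ)_W = 0.17/0.086 = 1.9767.
Ratio = (3.6047/1.9767)^0.4493 = 1.8236^0.4493 ≈ 1.3099

y*_C / y*_W ≈ 1.31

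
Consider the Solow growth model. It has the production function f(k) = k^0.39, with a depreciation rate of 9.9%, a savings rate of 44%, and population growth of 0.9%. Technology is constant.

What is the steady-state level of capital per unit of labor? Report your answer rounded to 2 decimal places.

Steady state requires s·f(k) = (n + δ)·k, i.e. s·k^α = (n + δ)·k.
Dividing both sides by k: k^(1−α) = s / (n + δ).
k^0.61 = 0.44 / (0.009 + 0.099) = 0.44 / 0.108 = 4.0741
k* = 4.0741^(1/0.61) ≈ 10.0012

k* ≈ 10.00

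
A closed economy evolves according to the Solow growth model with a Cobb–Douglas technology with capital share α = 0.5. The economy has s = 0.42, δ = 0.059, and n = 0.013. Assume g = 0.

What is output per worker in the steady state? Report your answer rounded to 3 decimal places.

At the steady state, Δk = 0, so s·k^α = (n + δ)·k.
Dividing both sides by k: k^(1−α) = s / (n + δ).
k^0.5 = 0.42 / (0.013 + 0.059) = 0.42 / 0.072 = 5.8333
k* = 5.8333^(1/0.5) ≈ 34.0274
y* = (k*)^α = 34.0274^0.5 ≈ 5.8333

y* = 5.833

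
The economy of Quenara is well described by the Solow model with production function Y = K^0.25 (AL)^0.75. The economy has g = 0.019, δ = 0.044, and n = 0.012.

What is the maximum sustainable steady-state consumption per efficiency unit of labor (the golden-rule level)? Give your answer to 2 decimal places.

At the golden rule, f'(k) = n + g + δ, so α·k^(α−1) = n + g + δ and k_gold = (α/(n + g + δ))^(1/(1−α)).
k_gold = (0.25/0.075)^(1/0.75) = 3.3333^1.3333 ≈ 4.9791
c_gold = f(k_gold) − (n + g + δ)·k_gold = 1.4938 − 0.075×4.9791 ≈ 1.1204

c_gold ≈ 1.12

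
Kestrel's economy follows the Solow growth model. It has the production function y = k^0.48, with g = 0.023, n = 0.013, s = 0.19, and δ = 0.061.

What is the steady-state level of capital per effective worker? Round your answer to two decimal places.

In steady state, investment equals break-even investment: s·k^α = (n + g + δ)·k.
Dividing both sides by k: k^(1−α) = s / (n + g + δ).
k^0.52 = 0.19 / (0.013 + 0.023 + 0.061) = 0.19 / 0.097 = 1.9588
k* = 1.9588^(1/0.52) ≈ 3.6435

k* = 3.64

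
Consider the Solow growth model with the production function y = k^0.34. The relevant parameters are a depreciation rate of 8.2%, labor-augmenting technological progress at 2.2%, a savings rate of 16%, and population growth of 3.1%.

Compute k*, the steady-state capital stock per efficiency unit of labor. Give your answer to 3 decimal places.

In steady state, investment equals break-even investment: s·k^α = (n + g + δ)·k.
Dividing both sides by k: k^(1−α) = s / (n + g + δ).
k^0.66 = 0.16 / (0.031 + 0.022 + 0.082) = 0.16 / 0.135 = 1.1852
k* = 1.1852^(1/0.66) ≈ 1.2936

k* ≈ 1.294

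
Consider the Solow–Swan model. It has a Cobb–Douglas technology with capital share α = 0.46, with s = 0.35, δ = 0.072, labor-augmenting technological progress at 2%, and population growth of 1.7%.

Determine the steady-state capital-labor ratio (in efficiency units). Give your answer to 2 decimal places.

In steady state, investment equals break-even investment: s·k^α = (n + g + δ)·k.
Dividing both sides by k: k^(1−α) = s / (n + g + δ).
k^0.54 = 0.35 / (0.017 + 0.020 + 0.072) = 0.35 / 0.109 = 3.2110
k* = 3.2110^(1/0.54) ≈ 8.6741

k* = 8.67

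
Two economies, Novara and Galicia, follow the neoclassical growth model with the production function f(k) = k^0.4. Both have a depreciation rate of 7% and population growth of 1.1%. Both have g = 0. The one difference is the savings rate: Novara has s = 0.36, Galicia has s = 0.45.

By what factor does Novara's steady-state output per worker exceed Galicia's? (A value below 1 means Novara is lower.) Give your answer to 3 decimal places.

Steady-state y* = [s/(n + δ)]^(α/(1−α)), so the ratio is [ (s_N/(n + δ)_N) / (s_G/(n + δ)_G) ]^0.6667.
s_N/(n + δ)_N = 0.36/0.081 = 4.4444; s_G/(n + δ)_G = 0.45/0.081 = 5.5556.
Ratio = (4.4444/5.5556)^0.6667 = 0.8000^0.6667 ≈ 0.8618

ratio ≈ 0.862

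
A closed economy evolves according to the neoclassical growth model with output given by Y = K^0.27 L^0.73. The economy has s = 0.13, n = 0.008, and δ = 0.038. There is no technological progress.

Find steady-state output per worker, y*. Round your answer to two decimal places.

y* = 1.47

At the steady state, Δk = 0, so s·k^α = (n + δ)·k.
Dividing both sides by k: k^(1−α) = s / (n + δ).
k^0.73 = 0.13 / (0.008 + 0.038) = 0.13 / 0.046 = 2.8261
k* = 2.8261^(1/0.73) ≈ 4.1502
y* = (k*)^α = 4.1502^0.27 ≈ 1.4685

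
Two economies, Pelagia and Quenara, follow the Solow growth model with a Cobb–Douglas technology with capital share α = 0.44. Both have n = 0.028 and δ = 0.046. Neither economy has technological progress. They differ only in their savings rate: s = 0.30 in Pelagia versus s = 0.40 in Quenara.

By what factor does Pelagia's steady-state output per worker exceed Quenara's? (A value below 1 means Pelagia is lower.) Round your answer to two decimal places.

Steady-state y* = [s/(n + δ)]^(α/(1−α)), so the ratio is [ (s_P/(n + δ)_P) / (s_Q/(n + δ)_Q) ]^0.7857.
s_P/(n + δ)_P = 0.30/0.074 = 4.0541; s_Q/(n + δ)_Q = 0.40/0.074 = 5.4054.
Ratio = (4.0541/5.4054)^0.7857 = 0.7500^0.7857 ≈ 0.7977

y*_P / y*_Q ≈ 0.80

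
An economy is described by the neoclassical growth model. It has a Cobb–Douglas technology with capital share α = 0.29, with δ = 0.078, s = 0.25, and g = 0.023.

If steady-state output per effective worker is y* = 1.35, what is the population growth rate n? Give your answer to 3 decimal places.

n ≈ 0.019

In steady state, investment equals break-even investment: s·k^α = (n + g + δ)·k.
Since y* = [s/(n + g + δ)]^(α/(1−α)), we have s/(n + g + δ) = (y*)^((1−α)/α) = 1.35^2.4483 = 2.0850.
Therefore n + g + δ = s / 2.0850 = 0.25 / 2.0850 = 0.1199, so n = 0.1199 − 0.101 = 0.0189.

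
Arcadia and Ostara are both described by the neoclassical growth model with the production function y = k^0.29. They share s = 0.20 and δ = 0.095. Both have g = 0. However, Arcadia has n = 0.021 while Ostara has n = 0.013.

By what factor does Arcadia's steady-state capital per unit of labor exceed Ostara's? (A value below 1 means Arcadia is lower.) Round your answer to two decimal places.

Steady-state k* = [s/(n + δ)]^(1/(1−α)), so the ratio is [ (s_A/(n + δ)_A) / (s_O/(n + δ)_O) ]^1.4085.
s_A/(n + δ)_A = 0.20/0.116 = 1.7241; s_O/(n + δ)_O = 0.20/0.108 = 1.8519.
Ratio = (1.7241/1.8519)^1.4085 = 0.9310^1.4085 ≈ 0.9042

ratio ≈ 0.90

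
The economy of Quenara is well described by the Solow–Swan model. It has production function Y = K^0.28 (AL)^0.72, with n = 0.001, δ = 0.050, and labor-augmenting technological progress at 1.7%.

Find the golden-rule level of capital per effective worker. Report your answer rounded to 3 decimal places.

The golden rule sets f'(k) = n + g + δ, i.e. α·k^(α−1) = n + g + δ.
So k^(1−α) = α / (n + g + δ) = 0.28 / 0.068 = 4.1176.
k_gold = 4.1176^(1/0.72) ≈ 7.1396

k_gold ≈ 7.140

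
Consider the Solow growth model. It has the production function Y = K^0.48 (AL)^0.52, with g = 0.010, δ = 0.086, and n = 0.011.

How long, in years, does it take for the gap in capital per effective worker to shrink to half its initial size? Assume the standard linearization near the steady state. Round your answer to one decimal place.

half-life ≈ 12.5 years

Near the steady state the convergence rate is λ = (1 − α)(n + g + δ).
λ = (1 − 0.48) × 0.107 = 0.52 × 0.107 = 0.05564
Half-life = ln 2 / λ = 0.6931 / 0.05564 ≈ 12.46 years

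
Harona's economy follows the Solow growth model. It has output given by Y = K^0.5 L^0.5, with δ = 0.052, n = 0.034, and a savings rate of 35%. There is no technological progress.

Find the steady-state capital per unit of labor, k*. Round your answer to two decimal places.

k* = 16.56

At the steady state, Δk = 0, so s·k^α = (n + δ)·k.
Dividing both sides by k: k^(1−α) = s / (n + δ).
k^0.5 = 0.35 / (0.034 + 0.052) = 0.35 / 0.086 = 4.0698
k* = 4.0698^(1/0.5) ≈ 16.5633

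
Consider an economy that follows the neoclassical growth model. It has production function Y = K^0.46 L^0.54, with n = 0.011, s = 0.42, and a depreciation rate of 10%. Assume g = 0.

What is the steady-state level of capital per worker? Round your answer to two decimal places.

k* = 11.76

At the steady state, Δk = 0, so s·k^α = (n + δ)·k.
Rearranging, k^(1−α) = s / (n + δ).
k^0.54 = 0.42 / (0.011 + 0.100) = 0.42 / 0.111 = 3.7838
k* = 3.7838^(1/0.54) ≈ 11.7554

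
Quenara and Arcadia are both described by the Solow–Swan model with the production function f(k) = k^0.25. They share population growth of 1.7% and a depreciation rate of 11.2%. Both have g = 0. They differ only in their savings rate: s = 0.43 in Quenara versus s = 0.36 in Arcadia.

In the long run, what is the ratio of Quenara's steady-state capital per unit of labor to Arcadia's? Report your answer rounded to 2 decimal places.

Steady-state k* = [s/(n + δ)]^(1/(1−α)), so the ratio is [ (s_Q/(n + δ)_Q) / (s_A/(n + δ)_A) ]^1.3333.
s_Q/(n + δ)_Q = 0.43/0.129 = 3.3333; s_A/(n + δ)_A = 0.36/0.129 = 2.7907.
Ratio = (3.3333/2.7907)^1.3333 = 1.1944^1.3333 ≈ 1.2673

k*_Q / k*_A ≈ 1.27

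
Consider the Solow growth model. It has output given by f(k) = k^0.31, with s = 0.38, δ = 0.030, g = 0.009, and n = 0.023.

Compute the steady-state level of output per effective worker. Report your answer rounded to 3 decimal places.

y* = 2.258

Steady state requires s·f(k) = (n + g + δ)·k, i.e. s·k^α = (n + g + δ)·k.
Rearranging, k^(1−α) = s / (n + g + δ).
k^0.69 = 0.38 / (0.023 + 0.009 + 0.030) = 0.38 / 0.062 = 6.1290
k* = 6.1290^(1/0.69) ≈ 13.8403
y* = (k*)^α = 13.8403^0.31 ≈ 2.2582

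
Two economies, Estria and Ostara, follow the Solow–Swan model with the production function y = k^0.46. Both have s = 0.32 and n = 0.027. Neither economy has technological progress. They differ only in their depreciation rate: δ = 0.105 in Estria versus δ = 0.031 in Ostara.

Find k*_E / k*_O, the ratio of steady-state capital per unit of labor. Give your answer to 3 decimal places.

k*_E / k*_O ≈ 0.218

Steady-state k* = [s/(n + δ)]^(1/(1−α)), so the ratio is [ (s_E/(n + δ)_E) / (s_O/(n + δ)_O) ]^1.8519.
s_E/(n + δ)_E = 0.32/0.132 = 2.4242; s_O/(n + δ)_O = 0.32/0.058 = 5.5172.
Ratio = (2.4242/5.5172)^1.8519 = 0.4394^1.8519 ≈ 0.2181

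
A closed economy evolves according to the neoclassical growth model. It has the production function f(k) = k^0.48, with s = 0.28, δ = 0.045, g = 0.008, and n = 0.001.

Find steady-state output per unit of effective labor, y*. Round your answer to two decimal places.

y* ≈ 4.57

At the steady state, Δk = 0, so s·k^α = (n + g + δ)·k.
Dividing both sides by k: k^(1−α) = s / (n + g + δ).
k^0.52 = 0.28 / (0.001 + 0.008 + 0.045) = 0.28 / 0.054 = 5.1852
k* = 5.1852^(1/0.52) ≈ 23.6891
y* = (k*)^α = 23.6891^0.48 ≈ 4.5686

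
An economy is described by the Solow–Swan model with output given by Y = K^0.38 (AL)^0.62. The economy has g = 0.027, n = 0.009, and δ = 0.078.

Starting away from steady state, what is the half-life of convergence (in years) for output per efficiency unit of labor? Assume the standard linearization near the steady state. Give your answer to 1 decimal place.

half-life ≈ 9.8 years

Near the steady state the convergence rate is λ = (1 − α)(n + g + δ).
λ = (1 − 0.38) × 0.114 = 0.62 × 0.114 = 0.07068
Half-life = ln 2 / λ = 0.6931 / 0.07068 ≈ 9.81 years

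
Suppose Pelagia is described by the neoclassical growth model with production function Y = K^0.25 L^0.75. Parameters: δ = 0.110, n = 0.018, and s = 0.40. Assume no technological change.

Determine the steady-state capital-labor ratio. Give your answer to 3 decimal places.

At the steady state, Δk = 0, so s·k^α = (n + δ)·k.
Dividing both sides by k: k^(1−α) = s / (n + δ).
k^0.75 = 0.40 / (0.018 + 0.110) = 0.40 / 0.128 = 3.1250
k* = 3.1250^(1/0.75) ≈ 4.5688

k* ≈ 4.569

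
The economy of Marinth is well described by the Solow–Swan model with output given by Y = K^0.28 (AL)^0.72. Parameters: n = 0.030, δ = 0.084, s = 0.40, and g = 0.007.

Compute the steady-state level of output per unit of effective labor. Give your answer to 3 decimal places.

y* = 1.592

At the steady state, Δk = 0, so s·k^α = (n + g + δ)·k.
Rearranging, k^(1−α) = s / (n + g + δ).
k^0.72 = 0.40 / (0.030 + 0.007 + 0.084) = 0.40 / 0.121 = 3.3058
k* = 3.3058^(1/0.72) ≈ 5.2628
y* = (k*)^α = 5.2628^0.28 ≈ 1.5920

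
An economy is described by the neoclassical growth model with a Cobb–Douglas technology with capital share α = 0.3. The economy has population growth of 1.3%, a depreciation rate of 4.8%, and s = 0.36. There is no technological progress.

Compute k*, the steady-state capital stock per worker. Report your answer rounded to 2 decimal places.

At the steady state, Δk = 0, so s·k^α = (n + δ)·k.
Rearranging, k^(1−α) = s / (n + δ).
k^0.7 = 0.36 / (0.013 + 0.048) = 0.36 / 0.061 = 5.9016
k* = 5.9016^(1/0.7) ≈ 12.6295

k* ≈ 12.63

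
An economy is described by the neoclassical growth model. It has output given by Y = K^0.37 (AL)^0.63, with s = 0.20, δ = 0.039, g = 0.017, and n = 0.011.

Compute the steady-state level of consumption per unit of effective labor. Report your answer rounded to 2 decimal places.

At the steady state, Δk = 0, so s·k^α = (n + g + δ)·k.
Dividing both sides by k: k^(1−α) = s / (n + g + δ).
k^0.63 = 0.20 / (0.011 + 0.017 + 0.039) = 0.20 / 0.067 = 2.9851
k* = 2.9851^(1/0.63) ≈ 5.6742
y* = (k*)^α = 5.6742^0.37 ≈ 1.9008
c* = (1 − s)·y* = (1 − 0.20) × 1.9008 ≈ 1.5206

c* = 1.52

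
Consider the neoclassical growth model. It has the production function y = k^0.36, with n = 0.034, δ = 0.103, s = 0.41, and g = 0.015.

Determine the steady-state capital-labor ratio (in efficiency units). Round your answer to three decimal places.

k* ≈ 4.714

Steady state requires s·f(k) = (n + g + δ)·k, i.e. s·k^α = (n + g + δ)·k.
Dividing both sides by k: k^(1−α) = s / (n + g + δ).
k^0.64 = 0.41 / (0.034 + 0.015 + 0.103) = 0.41 / 0.152 = 2.6974
k* = 2.6974^(1/0.64) ≈ 4.7136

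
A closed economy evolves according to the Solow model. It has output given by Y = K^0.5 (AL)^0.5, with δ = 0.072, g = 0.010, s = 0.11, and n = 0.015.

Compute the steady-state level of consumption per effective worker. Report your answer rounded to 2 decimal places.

c* = 1.01

In steady state, investment equals break-even investment: s·k^α = (n + g + δ)·k.
Rearranging, k^(1−α) = s / (n + g + δ).
k^0.5 = 0.11 / (0.015 + 0.010 + 0.072) = 0.11 / 0.097 = 1.1340
k* = 1.1340^(1/0.5) ≈ 1.2860
y* = (k*)^α = 1.2860^0.5 ≈ 1.1340
c* = (1 − s)·y* = (1 − 0.11) × 1.1340 ≈ 1.0093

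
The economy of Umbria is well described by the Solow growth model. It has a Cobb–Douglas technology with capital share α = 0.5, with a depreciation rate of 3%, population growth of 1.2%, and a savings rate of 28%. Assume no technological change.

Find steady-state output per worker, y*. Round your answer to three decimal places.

y* = 6.667

Steady state requires s·f(k) = (n + δ)·k, i.e. s·k^α = (n + δ)·k.
Rearranging, k^(1−α) = s / (n + δ).
k^0.5 = 0.28 / (0.012 + 0.030) = 0.28 / 0.042 = 6.6667
k* = 6.6667^(1/0.5) ≈ 44.4449
y* = (k*)^α = 44.4449^0.5 ≈ 6.6667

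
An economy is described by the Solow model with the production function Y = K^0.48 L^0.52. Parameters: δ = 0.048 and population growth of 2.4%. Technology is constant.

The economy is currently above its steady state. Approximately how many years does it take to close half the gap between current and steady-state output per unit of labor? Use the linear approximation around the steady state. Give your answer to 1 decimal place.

about 18.5 years

Near the steady state the convergence rate is λ = (1 − α)(n + δ).
λ = (1 − 0.48) × 0.072 = 0.52 × 0.072 = 0.03744
Half-life = ln 2 / λ = 0.6931 / 0.03744 ≈ 18.51 years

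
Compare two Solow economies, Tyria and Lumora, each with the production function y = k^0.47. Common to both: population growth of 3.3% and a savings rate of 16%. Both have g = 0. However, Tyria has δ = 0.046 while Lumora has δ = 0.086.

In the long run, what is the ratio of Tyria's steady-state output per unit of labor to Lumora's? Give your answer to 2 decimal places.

y*_T / y*_L ≈ 1.44

Steady-state y* = [s/(n + δ)]^(α/(1−α)), so the ratio is [ (s_T/(n + δ)_T) / (s_L/(n + δ)_L) ]^0.8868.
s_T/(n + δ)_T = 0.16/0.079 = 2.0253; s_L/(n + δ)_L = 0.16/0.119 = 1.3445.
Ratio = (2.0253/1.3445)^0.8868 = 1.5064^0.8868 ≈ 1.4381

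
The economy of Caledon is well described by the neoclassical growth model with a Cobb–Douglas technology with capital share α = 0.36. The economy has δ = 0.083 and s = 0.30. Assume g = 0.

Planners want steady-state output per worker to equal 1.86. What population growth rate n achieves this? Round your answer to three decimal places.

n ≈ 0.017

Steady state requires s·f(k) = (n + δ)·k, i.e. s·k^α = (n + δ)·k.
Since y* = [s/(n + δ)]^(α/(1−α)), we have s/(n + δ) = (y*)^((1−α)/α) = 1.86^1.7778 = 3.0140.
Therefore n + δ = s / 3.0140 = 0.30 / 3.0140 = 0.0995, so n = 0.0995 − 0.083 = 0.0165.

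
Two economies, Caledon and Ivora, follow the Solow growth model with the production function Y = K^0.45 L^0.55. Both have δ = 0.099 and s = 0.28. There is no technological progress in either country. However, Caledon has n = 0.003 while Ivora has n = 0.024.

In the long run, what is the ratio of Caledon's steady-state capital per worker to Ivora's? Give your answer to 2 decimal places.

k*_C / k*_I ≈ 1.41

Steady-state k* = [s/(n + δ)]^(1/(1−α)), so the ratio is [ (s_C/(n + δ)_C) / (s_I/(n + δ)_I) ]^1.8182.
s_C/(n + δ)_C = 0.28/0.102 = 2.7451; s_I/(n + δ)_I = 0.28/0.123 = 2.2764.
Ratio = (2.7451/2.2764)^1.8182 = 1.2059^1.8182 ≈ 1.4055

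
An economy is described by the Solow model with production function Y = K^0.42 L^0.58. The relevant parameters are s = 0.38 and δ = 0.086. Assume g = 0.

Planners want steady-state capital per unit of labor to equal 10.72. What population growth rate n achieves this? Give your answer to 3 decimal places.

In steady state, investment equals break-even investment: s·k^α = (n + δ)·k.
So s / (n + δ) = (k*)^(1−α) = 10.72^0.58 = 3.9583.
Therefore n + δ = s / 3.9583 = 0.38 / 3.9583 = 0.0960, so n = 0.0960 − 0.086 = 0.0100.

n ≈ 0.010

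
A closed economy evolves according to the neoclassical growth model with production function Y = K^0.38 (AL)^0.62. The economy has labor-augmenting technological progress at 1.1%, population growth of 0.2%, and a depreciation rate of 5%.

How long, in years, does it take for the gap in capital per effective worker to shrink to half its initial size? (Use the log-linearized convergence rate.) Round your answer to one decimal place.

Near the steady state the convergence rate is λ = (1 − α)(n + g + δ).
λ = (1 − 0.38) × 0.063 = 0.62 × 0.063 = 0.03906
Half-life = ln 2 / λ = 0.6931 / 0.03906 ≈ 17.74 years

about 17.7 years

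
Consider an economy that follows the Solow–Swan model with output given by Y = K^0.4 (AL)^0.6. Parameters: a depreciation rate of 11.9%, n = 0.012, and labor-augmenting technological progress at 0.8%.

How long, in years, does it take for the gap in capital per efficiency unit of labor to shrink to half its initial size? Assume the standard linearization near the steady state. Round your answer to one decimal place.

half-life ≈ 8.3 years

Near the steady state the convergence rate is λ = (1 − α)(n + g + δ).
λ = (1 − 0.4) × 0.139 = 0.6 × 0.139 = 0.0834
Half-life = ln 2 / λ = 0.6931 / 0.0834 ≈ 8.31 years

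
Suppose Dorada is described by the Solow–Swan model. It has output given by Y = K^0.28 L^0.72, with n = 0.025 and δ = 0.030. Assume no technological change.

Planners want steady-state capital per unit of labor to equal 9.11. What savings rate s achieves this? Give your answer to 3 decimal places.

In steady state, investment equals break-even investment: s·k^α = (n + δ)·k.
So s / (n + δ) = (k*)^(1−α) = 9.11^0.72 = 4.9074.
Therefore s = 4.9074 × (n + δ) = 4.9074 × 0.055 = 0.2699.

s ≈ 0.270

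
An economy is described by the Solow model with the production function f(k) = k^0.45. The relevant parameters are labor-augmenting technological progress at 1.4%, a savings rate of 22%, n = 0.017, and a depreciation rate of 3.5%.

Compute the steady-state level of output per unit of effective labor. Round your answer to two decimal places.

In steady state, investment equals break-even investment: s·k^α = (n + g + δ)·k.
Rearranging, k^(1−α) = s / (n + g + δ).
k^0.55 = 0.22 / (0.017 + 0.014 + 0.035) = 0.22 / 0.066 = 3.3333
k* = 3.3333^(1/0.55) ≈ 8.9265
y* = (k*)^α = 8.9265^0.45 ≈ 2.6780

y* = 2.68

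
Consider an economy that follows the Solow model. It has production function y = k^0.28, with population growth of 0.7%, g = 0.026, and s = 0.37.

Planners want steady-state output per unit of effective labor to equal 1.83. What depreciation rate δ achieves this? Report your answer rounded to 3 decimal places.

In steady state, investment equals break-even investment: s·k^α = (n + g + δ)·k.
Since y* = [s/(n + g + δ)]^(α/(1−α)), we have s/(n + g + δ) = (y*)^((1−α)/α) = 1.83^2.5714 = 4.7301.
Therefore n + g + δ = s / 4.7301 = 0.37 / 4.7301 = 0.0782, so δ = 0.0782 − 0.033 = 0.0452.

δ ≈ 0.045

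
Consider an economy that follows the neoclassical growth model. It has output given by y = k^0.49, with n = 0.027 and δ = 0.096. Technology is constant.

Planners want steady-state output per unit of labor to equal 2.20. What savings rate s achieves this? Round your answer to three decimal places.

In steady state, investment equals break-even investment: s·k^α = (n + δ)·k.
Since y* = [s/(n + δ)]^(α/(1−α)), we have s/(n + δ) = (y*)^((1−α)/α) = 2.20^1.0408 = 2.2719.
Therefore s = 2.2719 × (n + δ) = 2.2719 × 0.123 = 0.2794.

s ≈ 0.279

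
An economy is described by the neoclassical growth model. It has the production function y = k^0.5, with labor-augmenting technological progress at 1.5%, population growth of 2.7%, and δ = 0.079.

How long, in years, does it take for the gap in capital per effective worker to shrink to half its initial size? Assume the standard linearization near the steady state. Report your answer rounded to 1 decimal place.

Near the steady state the convergence rate is λ = (1 − α)(n + g + δ).
λ = (1 − 0.5) × 0.121 = 0.5 × 0.121 = 0.0605
Half-life = ln 2 / λ = 0.6931 / 0.0605 ≈ 11.46 years

half-life ≈ 11.5 years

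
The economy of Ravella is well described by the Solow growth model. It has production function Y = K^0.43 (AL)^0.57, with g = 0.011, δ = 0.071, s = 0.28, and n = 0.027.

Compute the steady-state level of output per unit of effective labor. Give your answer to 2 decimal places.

y* ≈ 2.04

At the steady state, Δk = 0, so s·k^α = (n + g + δ)·k.
Rearranging, k^(1−α) = s / (n + g + δ).
k^0.57 = 0.28 / (0.027 + 0.011 + 0.071) = 0.28 / 0.109 = 2.5688
k* = 2.5688^(1/0.57) ≈ 5.2339
y* = (k*)^α = 5.2339^0.43 ≈ 2.0375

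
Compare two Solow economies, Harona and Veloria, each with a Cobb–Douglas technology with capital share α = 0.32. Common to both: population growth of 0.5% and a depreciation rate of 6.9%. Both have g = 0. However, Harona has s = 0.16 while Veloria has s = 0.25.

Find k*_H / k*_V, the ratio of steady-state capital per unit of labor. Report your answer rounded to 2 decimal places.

Steady-state k* = [s/(n + δ)]^(1/(1−α)), so the ratio is [ (s_H/(n + δ)_H) / (s_V/(n + δ)_V) ]^1.4706.
s_H/(n + δ)_H = 0.16/0.074 = 2.1622; s_V/(n + δ)_V = 0.25/0.074 = 3.3784.
Ratio = (2.1622/3.3784)^1.4706 = 0.6400^1.4706 ≈ 0.5188

ratio ≈ 0.52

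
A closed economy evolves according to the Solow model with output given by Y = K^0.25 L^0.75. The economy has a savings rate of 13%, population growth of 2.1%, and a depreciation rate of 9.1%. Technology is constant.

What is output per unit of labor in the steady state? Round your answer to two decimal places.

At the steady state, Δk = 0, so s·k^α = (n + δ)·k.
Dividing both sides by k: k^(1−α) = s / (n + δ).
k^0.75 = 0.13 / (0.021 + 0.091) = 0.13 / 0.112 = 1.1607
k* = 1.1607^(1/0.75) ≈ 1.2198
y* = (k*)^α = 1.2198^0.25 ≈ 1.0509

y* ≈ 1.05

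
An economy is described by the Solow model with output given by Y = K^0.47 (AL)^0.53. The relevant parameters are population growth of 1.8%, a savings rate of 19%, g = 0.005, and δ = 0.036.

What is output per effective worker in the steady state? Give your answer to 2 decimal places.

y* ≈ 2.82

Steady state requires s·f(k) = (n + g + δ)·k, i.e. s·k^α = (n + g + δ)·k.
Rearranging, k^(1−α) = s / (n + g + δ).
k^0.53 = 0.19 / (0.018 + 0.005 + 0.036) = 0.19 / 0.059 = 3.2203
k* = 3.2203^(1/0.53) ≈ 9.0844
y* = (k*)^α = 9.0844^0.47 ≈ 2.8210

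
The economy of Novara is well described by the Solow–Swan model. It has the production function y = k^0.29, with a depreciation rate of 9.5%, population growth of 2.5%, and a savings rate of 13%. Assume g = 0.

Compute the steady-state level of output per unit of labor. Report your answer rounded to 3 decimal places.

y* ≈ 1.033

Steady state requires s·f(k) = (n + δ)·k, i.e. s·k^α = (n + δ)·k.
Dividing both sides by k: k^(1−α) = s / (n + δ).
k^0.71 = 0.13 / (0.025 + 0.095) = 0.13 / 0.120 = 1.0833
k* = 1.0833^(1/0.71) ≈ 1.1193
y* = (k*)^α = 1.1193^0.29 ≈ 1.0332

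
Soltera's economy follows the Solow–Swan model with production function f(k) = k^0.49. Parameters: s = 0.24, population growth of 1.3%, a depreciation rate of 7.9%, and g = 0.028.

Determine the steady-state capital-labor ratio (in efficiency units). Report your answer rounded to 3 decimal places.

k* = 3.893

Steady state requires s·f(k) = (n + g + δ)·k, i.e. s·k^α = (n + g + δ)·k.
Rearranging, k^(1−α) = s / (n + g + δ).
k^0.51 = 0.24 / (0.013 + 0.028 + 0.079) = 0.24 / 0.120 = 2.0000
k* = 2.0000^(1/0.51) ≈ 3.8927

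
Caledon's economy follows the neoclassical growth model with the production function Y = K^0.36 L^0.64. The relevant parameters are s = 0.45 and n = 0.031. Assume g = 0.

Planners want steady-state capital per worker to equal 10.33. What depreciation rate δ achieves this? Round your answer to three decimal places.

In steady state, investment equals break-even investment: s·k^α = (n + δ)·k.
So s / (n + δ) = (k*)^(1−α) = 10.33^0.64 = 4.4568.
Therefore n + δ = s / 4.4568 = 0.45 / 4.4568 = 0.1010, so δ = 0.1010 − 0.031 = 0.0700.

δ ≈ 0.070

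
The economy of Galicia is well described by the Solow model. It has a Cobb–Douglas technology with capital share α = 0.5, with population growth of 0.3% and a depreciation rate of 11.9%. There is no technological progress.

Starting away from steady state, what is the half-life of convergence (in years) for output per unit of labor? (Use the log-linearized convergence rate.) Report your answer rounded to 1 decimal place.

about 11.4 years

Near the steady state the convergence rate is λ = (1 − α)(n + δ).
λ = (1 − 0.5) × 0.122 = 0.5 × 0.122 = 0.0610
Half-life = ln 2 / λ = 0.6931 / 0.0610 ≈ 11.36 years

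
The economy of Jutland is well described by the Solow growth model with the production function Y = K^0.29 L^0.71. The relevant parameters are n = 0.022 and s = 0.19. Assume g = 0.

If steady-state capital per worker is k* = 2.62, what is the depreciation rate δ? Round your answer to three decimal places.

At the steady state, Δk = 0, so s·k^α = (n + δ)·k.
So s / (n + δ) = (k*)^(1−α) = 2.62^0.71 = 1.9815.
Therefore n + δ = s / 1.9815 = 0.19 / 1.9815 = 0.0959, so δ = 0.0959 − 0.022 = 0.0739.

δ ≈ 0.074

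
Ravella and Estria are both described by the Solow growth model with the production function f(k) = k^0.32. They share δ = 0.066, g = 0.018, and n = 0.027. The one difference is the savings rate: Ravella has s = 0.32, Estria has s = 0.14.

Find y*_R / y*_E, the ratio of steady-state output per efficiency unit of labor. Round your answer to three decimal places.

Steady-state y* = [s/(n + g + δ)]^(α/(1−α)), so the ratio is [ (s_R/(n + g + δ)_R) / (s_E/(n + g + δ)_E) ]^0.4706.
s_R/(n + g + δ)_R = 0.32/0.111 = 2.8829; s_E/(n + g + δ)_E = 0.14/0.111 = 1.2613.
Ratio = (2.8829/1.2613)^0.4706 = 2.2857^0.4706 ≈ 1.4756

ratio ≈ 1.476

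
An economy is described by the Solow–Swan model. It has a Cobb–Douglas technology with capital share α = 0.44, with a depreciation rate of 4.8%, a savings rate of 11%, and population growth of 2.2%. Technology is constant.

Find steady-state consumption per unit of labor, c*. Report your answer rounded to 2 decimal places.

At the steady state, Δk = 0, so s·k^α = (n + δ)·k.
Dividing both sides by k: k^(1−α) = s / (n + δ).
k^0.56 = 0.11 / (0.022 + 0.048) = 0.11 / 0.070 = 1.5714
k* = 1.5714^(1/0.56) ≈ 2.2414
y* = (k*)^α = 2.2414^0.44 ≈ 1.4264
c* = (1 − s)·y* = (1 − 0.11) × 1.4264 ≈ 1.2695

c* ≈ 1.27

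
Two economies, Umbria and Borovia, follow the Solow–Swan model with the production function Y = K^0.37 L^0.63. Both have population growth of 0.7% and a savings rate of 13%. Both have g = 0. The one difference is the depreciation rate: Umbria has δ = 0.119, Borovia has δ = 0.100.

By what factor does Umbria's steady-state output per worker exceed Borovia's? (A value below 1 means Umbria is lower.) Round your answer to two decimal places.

ratio ≈ 0.91

Steady-state y* = [s/(n + δ)]^(α/(1−α)), so the ratio is [ (s_U/(n + δ)_U) / (s_B/(n + δ)_B) ]^0.5873.
s_U/(n + δ)_U = 0.13/0.126 = 1.0317; s_B/(n + δ)_B = 0.13/0.107 = 1.2150.
Ratio = (1.0317/1.2150)^0.5873 = 0.8491^0.5873 ≈ 0.9084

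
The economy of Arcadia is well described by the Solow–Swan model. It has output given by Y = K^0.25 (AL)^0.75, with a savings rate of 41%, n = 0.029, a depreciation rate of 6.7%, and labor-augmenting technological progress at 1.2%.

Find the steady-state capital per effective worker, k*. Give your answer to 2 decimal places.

k* ≈ 5.92

At the steady state, Δk = 0, so s·k^α = (n + g + δ)·k.
Rearranging, k^(1−α) = s / (n + g + δ).
k^0.75 = 0.41 / (0.029 + 0.012 + 0.067) = 0.41 / 0.108 = 3.7963
k* = 3.7963^(1/0.75) ≈ 5.9222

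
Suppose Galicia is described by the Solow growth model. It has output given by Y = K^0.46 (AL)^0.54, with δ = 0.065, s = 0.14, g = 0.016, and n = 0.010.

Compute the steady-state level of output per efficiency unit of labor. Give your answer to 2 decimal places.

Steady state requires s·f(k) = (n + g + δ)·k, i.e. s·k^α = (n + g + δ)·k.
Dividing both sides by k: k^(1−α) = s / (n + g + δ).
k^0.54 = 0.14 / (0.010 + 0.016 + 0.065) = 0.14 / 0.091 = 1.5385
k* = 1.5385^(1/0.54) ≈ 2.2206
y* = (k*)^α = 2.2206^0.46 ≈ 1.4434

y* = 1.44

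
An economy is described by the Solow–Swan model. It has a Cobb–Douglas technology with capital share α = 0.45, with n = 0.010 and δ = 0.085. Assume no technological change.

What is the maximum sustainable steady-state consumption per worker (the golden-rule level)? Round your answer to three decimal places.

At the golden rule, f'(k) = n + δ, so α·k^(α−1) = n + δ and k_gold = (α/(n + δ))^(1/(1−α)).
k_gold = (0.45/0.095)^(1/0.55) = 4.7368^1.8182 ≈ 16.9109
c_gold = f(k_gold) − (n + δ)·k_gold = 3.5701 − 0.095×16.9109 ≈ 1.9636

c_gold ≈ 1.964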